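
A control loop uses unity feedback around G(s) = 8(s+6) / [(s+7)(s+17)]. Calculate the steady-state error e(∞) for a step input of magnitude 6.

714/167

System type = 0 (no poles at s=0).
K_p = lim_{s→0} G(s) = 8·6 / (7·17) = 48/119.
e_ss = 6/(1 + K_p) = 6/(167/119) = 714/167.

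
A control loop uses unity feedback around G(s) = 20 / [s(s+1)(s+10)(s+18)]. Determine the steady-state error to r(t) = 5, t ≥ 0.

0

One free integrator in G(s): this is a type 1 system.
A type-1 system has K_p = ∞, so it tracks a step input with zero steady-state error.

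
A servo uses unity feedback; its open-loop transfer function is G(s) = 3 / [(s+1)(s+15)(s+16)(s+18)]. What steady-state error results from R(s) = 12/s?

The open loop has no poles at the origin → type 0 system.
K_p = lim_{s→0} G(s) = 3 / (1·15·16·18) = 1/1440.
e_ss = 12/(1 + K_p) = 12/(1441/1440) = 17280/1441.

17280/1441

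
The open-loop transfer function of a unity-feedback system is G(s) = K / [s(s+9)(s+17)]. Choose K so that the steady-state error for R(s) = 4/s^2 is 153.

4

One free integrator in G(s): this is a type 1 system.
K_v = lim_{s→0} s·G(s) = K / (9·17) = (1/153)·K.
e_ss = 4/K_v = 153 ⇒ K_v = 4/153 ⇒ K = (4/153)/(1/153) = 4.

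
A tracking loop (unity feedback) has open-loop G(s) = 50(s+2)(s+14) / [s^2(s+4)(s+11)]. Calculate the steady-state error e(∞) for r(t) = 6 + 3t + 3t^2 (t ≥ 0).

G(s) has two factors of s in the denominator, so the system is type 2. Treating each term separately:
  • 6: tracked with zero error.
  • 3t: tracked with zero error.
  • 3t^2: e_ss = 6/K_a with K_a=350/11 → 33/175.
Total e_ss = 33/175.

33/175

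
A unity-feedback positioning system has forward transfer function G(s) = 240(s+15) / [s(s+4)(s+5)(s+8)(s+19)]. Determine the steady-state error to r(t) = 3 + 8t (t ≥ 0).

304/45

System type = 1 (one pole at s=0). By superposition:
  • 3: tracked with zero error.
  • 8t: e_ss = 8/K_v with K_v=45/38 → 304/45.
Total e_ss = 304/45.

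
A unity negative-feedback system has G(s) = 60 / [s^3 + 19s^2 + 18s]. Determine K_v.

Lowest-order denominator term is 18s, so the open loop has 1 pole at the origin → type 1 system.
K_v = lim_{s→0} s·G(s) = 60 / 18 = 10/3.

10/3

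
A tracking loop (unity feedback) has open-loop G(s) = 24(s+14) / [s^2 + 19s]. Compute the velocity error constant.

336/19

Factoring s from the denominator leaves a polynomial with constant term 19, so the system is type 1.
K_v = lim_{s→0} s·G(s) = 24·14 / 19 = 336/19.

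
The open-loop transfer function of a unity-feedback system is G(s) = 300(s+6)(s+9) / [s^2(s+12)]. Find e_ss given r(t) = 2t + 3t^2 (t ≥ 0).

G(s) has two factors of s in the denominator, so the system is type 2. By superposition:
  • 2t: tracked with zero error.
  • 3t^2: e_ss = 6/K_a with K_a=1350 → 1/225.
Total e_ss = 1/225.

1/225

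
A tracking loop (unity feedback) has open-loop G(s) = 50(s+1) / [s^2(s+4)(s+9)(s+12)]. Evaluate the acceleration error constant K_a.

System type = 2 (two poles at s=0).
K_a = lim_{s→0} s^2·G(s) = 50·1 / (4·9·12) = 25/216.

25/216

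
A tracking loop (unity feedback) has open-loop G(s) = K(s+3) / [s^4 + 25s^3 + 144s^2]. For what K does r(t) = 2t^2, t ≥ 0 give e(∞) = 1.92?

Lowest-order denominator term is 144s^2, so the open loop has 2 poles at the origin → type 2 system.
K_a = lim_{s→0} s^2·G(s) = K·3 / 144 = (1/48)·K.
e_ss = 4/K_a = 1.92 ⇒ K_a = 25/12 ⇒ K = (25/12)/(1/48) = 100.

100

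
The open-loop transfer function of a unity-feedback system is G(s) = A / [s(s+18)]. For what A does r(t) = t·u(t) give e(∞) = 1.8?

G(s) has one factor of s in the denominator, so the system is type 1.
K_v = lim_{s→0} s·G(s) = A / (18) = (1/18)·A.
e_ss = 1/K_v = 1.8 ⇒ K_v = 5/9 ⇒ A = (5/9)/(1/18) = 10.

10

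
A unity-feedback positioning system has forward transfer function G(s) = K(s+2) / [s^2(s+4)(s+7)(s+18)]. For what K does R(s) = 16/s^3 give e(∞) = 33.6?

System type = 2 (two poles at s=0).
K_a = lim_{s→0} s^2·G(s) = K·2 / (4·7·18) = (1/252)·K.
e_ss = 16/K_a = 33.6 ⇒ K_a = 10/21 ⇒ K = (10/21)/(1/252) = 120.

120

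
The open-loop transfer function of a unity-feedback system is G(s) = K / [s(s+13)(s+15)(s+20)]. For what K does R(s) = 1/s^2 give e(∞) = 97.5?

40

G(s) has one factor of s in the denominator, so the system is type 1.
K_v = lim_{s→0} s·G(s) = K / (13·15·20) = (1/3900)·K.
e_ss = 1/K_v = 97.5 ⇒ K_v = 2/195 ⇒ K = (2/195)/(1/3900) = 40.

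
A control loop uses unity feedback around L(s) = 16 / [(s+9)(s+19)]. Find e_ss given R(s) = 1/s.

171/187

The open loop has no poles at the origin → type 0 system.
K_p = lim_{s→0} L(s) = 16 / (9·19) = 16/171.
e_ss = 1/(1 + K_p) = 1/(187/171) = 171/187.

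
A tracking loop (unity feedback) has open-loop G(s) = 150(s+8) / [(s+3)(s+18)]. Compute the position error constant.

200/9

System type = 0 (no poles at s=0).
K_p = lim_{s→0} G(s) = 150·8 / (3·18) = 200/9.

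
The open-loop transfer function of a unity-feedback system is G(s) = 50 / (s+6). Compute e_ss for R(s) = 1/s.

3/28

G(s) has no factors of s in the denominator, so the system is type 0.
K_p = lim_{s→0} G(s) = 50 / (6) = 25/3.
e_ss = 1/(1 + K_p) = 1/(28/3) = 3/28.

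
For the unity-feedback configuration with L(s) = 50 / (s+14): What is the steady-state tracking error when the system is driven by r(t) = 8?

1.75

L(s) has no factors of s in the denominator, so the system is type 0.
K_p = lim_{s→0} L(s) = 50 / (14) = 25/7.
e_ss = 8/(1 + K_p) = 8/(32/7) = 1.75.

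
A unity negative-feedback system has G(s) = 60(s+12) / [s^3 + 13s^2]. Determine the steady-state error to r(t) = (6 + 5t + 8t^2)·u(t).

The denominator has no term below 13s^2 — 2 poles at s=0, type 2. Taking each input component in turn:
  • 6: tracked with zero error.
  • 5t: tracked with zero error.
  • 8t^2: e_ss = 16/K_a with K_a=720/13 → 13/45.
Total e_ss = 13/45.

13/45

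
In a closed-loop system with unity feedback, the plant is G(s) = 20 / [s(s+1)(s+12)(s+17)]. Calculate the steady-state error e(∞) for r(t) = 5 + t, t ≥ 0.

The open loop has one pole at the origin → type 1 system. By superposition:
  • 5: tracked with zero error.
  • t: e_ss = 1/K_v with K_v=5/51 → 10.2.
Total e_ss = 10.2.

10.2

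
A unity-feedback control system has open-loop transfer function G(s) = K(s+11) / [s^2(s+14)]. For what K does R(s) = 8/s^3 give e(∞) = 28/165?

The open loop has two poles at the origin → type 2 system.
K_a = lim_{s→0} s^2·G(s) = K·11 / (14) = (11/14)·K.
e_ss = 8/K_a = 28/165 ⇒ K_a = 330/7 ⇒ K = (330/7)/(11/14) = 60.

60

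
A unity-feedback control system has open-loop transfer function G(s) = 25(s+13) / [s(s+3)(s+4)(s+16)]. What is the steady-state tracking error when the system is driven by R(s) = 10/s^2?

The open loop has one pole at the origin → type 1 system.
K_v = lim_{s→0} s·G(s) = 25·13 / (3·4·16) = 325/192.
e_ss = 10/K_v = 10/(325/192) = 384/65.

384/65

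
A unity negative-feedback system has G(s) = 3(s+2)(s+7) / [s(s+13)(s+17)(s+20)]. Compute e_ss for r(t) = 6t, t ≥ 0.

4420/7

G(s) has one factor of s in the denominator, so the system is type 1.
K_v = lim_{s→0} s·G(s) = 3·2·7 / (13·17·20) = 21/2210.
e_ss = 6/K_v = 6/(21/2210) = 4420/7.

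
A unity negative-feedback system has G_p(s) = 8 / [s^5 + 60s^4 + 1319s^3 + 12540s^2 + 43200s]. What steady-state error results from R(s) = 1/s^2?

5400

Factoring s from the denominator leaves a polynomial with constant term 43200, so the system is type 1.
K_v = lim_{s→0} s·G_p(s) = 8 / 43200 = 1/5400.
e_ss = 1/K_v = 1/(1/5400) = 5400.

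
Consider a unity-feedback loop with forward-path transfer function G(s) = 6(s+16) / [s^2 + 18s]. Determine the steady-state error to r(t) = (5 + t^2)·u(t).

The denominator has no term below 18s — 1 pole at s=0, type 1. Treating each term separately:
  • 5: tracked with zero error.
  • t^2: a type-1 system cannot track it, e_ss → ∞.
The unbounded component dominates.

infinity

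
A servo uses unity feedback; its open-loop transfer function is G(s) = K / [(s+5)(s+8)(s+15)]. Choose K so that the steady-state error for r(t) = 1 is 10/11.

60

G(s) has no factors of s in the denominator, so the system is type 0.
K_p = lim_{s→0} G(s) = K / (5·8·15) = (1/600)·K.
e_ss = 1/(1 + K_p) = 10/11 ⇒ 1 + (1/600)·K = 1.1 ⇒ K = 60.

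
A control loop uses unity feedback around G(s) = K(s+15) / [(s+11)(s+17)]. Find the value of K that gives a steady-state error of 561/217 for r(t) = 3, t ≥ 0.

2

No free integrators in G(s): this is a type 0 system.
K_p = lim_{s→0} G(s) = K·15 / (11·17) = (15/187)·K.
e_ss = 3/(1 + K_p) = 561/217 ⇒ 1 + (15/187)·K = 217/187 ⇒ K = 2.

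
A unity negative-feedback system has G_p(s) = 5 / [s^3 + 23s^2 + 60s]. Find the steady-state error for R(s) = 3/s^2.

The denominator has no term below 60s — 1 pole at s=0, type 1.
K_v = lim_{s→0} s·G_p(s) = 5 / 60 = 1/12.
e_ss = 3/K_v = 3/(1/12) = 36.

36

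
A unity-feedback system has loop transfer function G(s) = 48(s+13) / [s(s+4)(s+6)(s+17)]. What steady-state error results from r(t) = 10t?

G(s) has one factor of s in the denominator, so the system is type 1.
K_v = lim_{s→0} s·G(s) = 48·13 / (4·6·17) = 26/17.
e_ss = 10/K_v = 10/(26/17) = 85/13.

85/13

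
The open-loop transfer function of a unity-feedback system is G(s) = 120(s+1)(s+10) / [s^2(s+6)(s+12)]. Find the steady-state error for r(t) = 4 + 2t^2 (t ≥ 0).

Two free integrators in G(s): this is a type 2 system. Taking each input component in turn:
  • 4: tracked with zero error.
  • 2t^2: e_ss = 4/K_a with K_a=50/3 → 0.24.
Total e_ss = 0.24.

0.24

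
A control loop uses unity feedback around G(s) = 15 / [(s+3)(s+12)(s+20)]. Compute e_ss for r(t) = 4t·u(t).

No free integrators in G(s): this is a type 0 system.
K_v = lim_{s→0} s·G(s) = 0; the steady-state error to this ramp input grows without bound.

infinity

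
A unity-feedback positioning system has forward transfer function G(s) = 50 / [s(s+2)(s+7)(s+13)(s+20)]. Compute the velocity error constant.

One free integrator in G(s): this is a type 1 system.
K_v = lim_{s→0} s·G(s) = 50 / (2·7·13·20) = 5/364.

5/364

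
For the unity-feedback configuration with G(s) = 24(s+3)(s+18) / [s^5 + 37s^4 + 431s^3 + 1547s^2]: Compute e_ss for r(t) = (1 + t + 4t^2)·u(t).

1547/162

Lowest-order denominator term is 1547s^2, so the open loop has 2 poles at the origin → type 2 system. Taking each input component in turn:
  • 1: tracked with zero error.
  • t: tracked with zero error.
  • 4t^2: e_ss = 8/K_a with K_a=1296/1547 → 1547/162.
Total e_ss = 1547/162.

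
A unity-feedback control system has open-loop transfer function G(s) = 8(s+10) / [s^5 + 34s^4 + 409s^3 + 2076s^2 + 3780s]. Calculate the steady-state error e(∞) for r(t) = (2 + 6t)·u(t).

283.5

The denominator has no term below 3780s — 1 pole at s=0, type 1. Treating each term separately:
  • 2: tracked with zero error.
  • 6t: e_ss = 6/K_v with K_v=4/189 → 283.5.
Total e_ss = 283.5.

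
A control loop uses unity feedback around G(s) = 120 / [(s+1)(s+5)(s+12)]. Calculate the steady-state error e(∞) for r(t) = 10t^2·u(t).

infinity

No free integrators in G(s): this is a type 0 system.
K_a = lim_{s→0} s^2·G(s) = 0; the steady-state error to this parabolic input grows without bound.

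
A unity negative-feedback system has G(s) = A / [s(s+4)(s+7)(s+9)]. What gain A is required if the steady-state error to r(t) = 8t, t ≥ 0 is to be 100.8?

G(s) has one factor of s in the denominator, so the system is type 1.
K_v = lim_{s→0} s·G(s) = A / (4·7·9) = (1/252)·A.
e_ss = 8/K_v = 100.8 ⇒ K_v = 5/63 ⇒ A = (5/63)/(1/252) = 20.

20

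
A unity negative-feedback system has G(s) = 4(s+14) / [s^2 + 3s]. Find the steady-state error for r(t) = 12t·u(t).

Factoring s from the denominator leaves a polynomial with constant term 3, so the system is type 1.
K_v = lim_{s→0} s·G(s) = 4·14 / 3 = 56/3.
e_ss = 12/K_v = 12/(56/3) = 9/14.

9/14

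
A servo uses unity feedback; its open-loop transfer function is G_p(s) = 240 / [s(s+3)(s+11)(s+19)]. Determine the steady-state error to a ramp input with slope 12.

31.35

One free integrator in G_p(s): this is a type 1 system.
K_v = lim_{s→0} s·G_p(s) = 240 / (3·11·19) = 80/209.
e_ss = 12/K_v = 12/(80/209) = 31.35.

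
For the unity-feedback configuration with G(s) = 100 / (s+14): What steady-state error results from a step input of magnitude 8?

G(s) has no factors of s in the denominator, so the system is type 0.
K_p = lim_{s→0} G(s) = 100 / (14) = 50/7.
e_ss = 8/(1 + K_p) = 8/(57/7) = 56/57.

56/57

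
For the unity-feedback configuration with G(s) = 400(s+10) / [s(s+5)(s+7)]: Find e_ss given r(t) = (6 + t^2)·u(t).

infinity

One free integrator in G(s): this is a type 1 system. Treating each term separately:
  • 6: tracked with zero error.
  • t^2: a type-1 system cannot track it, e_ss → ∞.
The unbounded component dominates.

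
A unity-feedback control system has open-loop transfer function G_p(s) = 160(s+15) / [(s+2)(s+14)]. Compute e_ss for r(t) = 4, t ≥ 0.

No free integrators in G_p(s): this is a type 0 system.
K_p = lim_{s→0} G_p(s) = 160·15 / (2·14) = 600/7.
e_ss = 4/(1 + K_p) = 4/(607/7) = 28/607.

28/607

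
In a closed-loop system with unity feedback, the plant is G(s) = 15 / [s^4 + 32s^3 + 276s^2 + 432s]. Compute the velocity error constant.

Lowest-order denominator term is 432s, so the open loop has 1 pole at the origin → type 1 system.
K_v = lim_{s→0} s·G(s) = 15 / 432 = 5/144.

5/144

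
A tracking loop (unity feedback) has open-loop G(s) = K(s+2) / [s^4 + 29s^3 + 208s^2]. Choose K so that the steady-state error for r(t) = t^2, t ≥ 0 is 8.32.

25

The denominator has no term below 208s^2 — 2 poles at s=0, type 2.
K_a = lim_{s→0} s^2·G(s) = K·2 / 208 = (1/104)·K.
e_ss = 2/K_a = 8.32 ⇒ K_a = 25/104 ⇒ K = (25/104)/(1/104) = 25.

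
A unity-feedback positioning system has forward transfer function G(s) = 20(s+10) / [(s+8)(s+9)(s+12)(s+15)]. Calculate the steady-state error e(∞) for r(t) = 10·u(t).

3240/329

G(s) has no factors of s in the denominator, so the system is type 0.
K_p = lim_{s→0} G(s) = 20·10 / (8·9·12·15) = 5/324.
e_ss = 10/(1 + K_p) = 10/(329/324) = 3240/329.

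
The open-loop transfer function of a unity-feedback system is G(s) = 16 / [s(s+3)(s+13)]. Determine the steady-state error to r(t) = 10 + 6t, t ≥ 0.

14.625

G(s) has one factor of s in the denominator, so the system is type 1. Taking each input component in turn:
  • 10: tracked with zero error.
  • 6t: e_ss = 6/K_v with K_v=16/39 → 14.625.
Total e_ss = 14.625.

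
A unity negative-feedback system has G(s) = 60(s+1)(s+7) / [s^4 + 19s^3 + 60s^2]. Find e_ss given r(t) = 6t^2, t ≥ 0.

12/7

The denominator has no term below 60s^2 — 2 poles at s=0, type 2.
K_a = lim_{s→0} s^2·G(s) = 60·1·7 / 60 = 7.
r(t) = 6t^2 gives R(s) = 12/s^3.
e_ss = 12/K_a = 12/7.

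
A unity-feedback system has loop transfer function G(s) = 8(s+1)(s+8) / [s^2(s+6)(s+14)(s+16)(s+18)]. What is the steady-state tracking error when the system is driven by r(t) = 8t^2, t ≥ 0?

G(s) has two factors of s in the denominator, so the system is type 2.
K_a = lim_{s→0} s^2·G(s) = 8·1·8 / (6·14·16·18) = 1/378.
r(t) = 8t^2 gives R(s) = 16/s^3.
e_ss = 16/K_a = 16/(1/378) = 6048.

6048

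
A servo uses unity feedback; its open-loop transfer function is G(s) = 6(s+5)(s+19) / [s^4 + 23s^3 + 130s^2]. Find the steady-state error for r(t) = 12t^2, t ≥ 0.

104/19

The denominator has no term below 130s^2 — 2 poles at s=0, type 2.
K_a = lim_{s→0} s^2·G(s) = 6·5·19 / 130 = 57/13.
r(t) = 12t^2 gives R(s) = 24/s^3.
e_ss = 24/K_a = 24/(57/13) = 104/19.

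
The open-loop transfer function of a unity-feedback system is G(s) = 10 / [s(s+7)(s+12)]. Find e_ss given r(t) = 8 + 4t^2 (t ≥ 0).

The open loop has one pole at the origin → type 1 system. By superposition:
  • 8: tracked with zero error.
  • 4t^2: a type-1 system cannot track it, e_ss → ∞.
The unbounded component dominates.

infinity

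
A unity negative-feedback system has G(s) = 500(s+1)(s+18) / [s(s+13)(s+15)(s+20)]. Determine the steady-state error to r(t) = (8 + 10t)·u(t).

System type = 1 (one pole at s=0). Taking each input component in turn:
  • 8: tracked with zero error.
  • 10t: e_ss = 10/K_v with K_v=30/13 → 13/3.
Total e_ss = 13/3.

13/3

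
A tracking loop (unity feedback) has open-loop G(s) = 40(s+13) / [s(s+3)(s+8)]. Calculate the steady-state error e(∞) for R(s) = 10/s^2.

The open loop has one pole at the origin → type 1 system.
K_v = lim_{s→0} s·G(s) = 40·13 / (3·8) = 65/3.
e_ss = 10/K_v = 10/(65/3) = 6/13.

6/13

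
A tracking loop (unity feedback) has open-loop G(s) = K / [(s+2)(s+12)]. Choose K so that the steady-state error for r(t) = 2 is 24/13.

System type = 0 (no poles at s=0).
K_p = lim_{s→0} G(s) = K / (2·12) = (1/24)·K.
e_ss = 2/(1 + K_p) = 24/13 ⇒ 1 + (1/24)·K = 13/12 ⇒ K = 2.

2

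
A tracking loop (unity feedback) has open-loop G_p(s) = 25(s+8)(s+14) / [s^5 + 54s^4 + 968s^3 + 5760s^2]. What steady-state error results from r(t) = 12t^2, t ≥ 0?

1728/35

Lowest-order denominator term is 5760s^2, so the open loop has 2 poles at the origin → type 2 system.
K_a = lim_{s→0} s^2·G_p(s) = 25·8·14 / 5760 = 35/72.
r(t) = 12t^2 gives R(s) = 24/s^3.
e_ss = 24/K_a = 24/(35/72) = 1728/35.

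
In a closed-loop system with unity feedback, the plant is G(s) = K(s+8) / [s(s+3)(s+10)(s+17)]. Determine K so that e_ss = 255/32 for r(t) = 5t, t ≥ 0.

40

System type = 1 (one pole at s=0).
K_v = lim_{s→0} s·G(s) = K·8 / (3·10·17) = (4/255)·K.
e_ss = 5/K_v = 255/32 ⇒ K_v = 32/51 ⇒ K = (32/51)/(4/255) = 40.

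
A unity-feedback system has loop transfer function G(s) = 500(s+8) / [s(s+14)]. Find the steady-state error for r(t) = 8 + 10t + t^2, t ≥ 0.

G(s) has one factor of s in the denominator, so the system is type 1. Taking each input component in turn:
  • 8: tracked with zero error.
  • 10t: e_ss = 10/K_v with K_v=2000/7 → 0.035.
  • t^2: a type-1 system cannot track it, e_ss → ∞.
The unbounded component dominates.

infinity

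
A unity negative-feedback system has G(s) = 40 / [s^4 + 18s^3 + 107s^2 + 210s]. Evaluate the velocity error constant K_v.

4/21

Factoring s from the denominator leaves a polynomial with constant term 210, so the system is type 1.
K_v = lim_{s→0} s·G(s) = 40 / 210 = 4/21.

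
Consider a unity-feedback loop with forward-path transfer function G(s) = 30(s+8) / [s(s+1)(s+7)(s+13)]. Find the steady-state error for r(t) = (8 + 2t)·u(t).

System type = 1 (one pole at s=0). Taking each input component in turn:
  • 8: tracked with zero error.
  • 2t: e_ss = 2/K_v with K_v=240/91 → 91/120.
Total e_ss = 91/120.

91/120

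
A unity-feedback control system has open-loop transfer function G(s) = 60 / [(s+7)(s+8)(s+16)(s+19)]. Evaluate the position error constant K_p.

15/4256

G(s) has no factors of s in the denominator, so the system is type 0.
K_p = lim_{s→0} G(s) = 60 / (7·8·16·19) = 15/4256.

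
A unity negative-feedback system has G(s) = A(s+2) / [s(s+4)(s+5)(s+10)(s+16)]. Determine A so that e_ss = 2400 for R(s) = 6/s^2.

The open loop has one pole at the origin → type 1 system.
K_v = lim_{s→0} s·G(s) = A·2 / (4·5·10·16) = (1/1600)·A.
e_ss = 6/K_v = 2400 ⇒ K_v = 0.0025 ⇒ A = 0.0025/(1/1600) = 4.

4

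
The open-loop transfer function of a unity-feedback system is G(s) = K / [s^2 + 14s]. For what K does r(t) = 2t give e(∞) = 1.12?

25

The denominator has no term below 14s — 1 pole at s=0, type 1.
K_v = lim_{s→0} s·G(s) = K / 14 = (1/14)·K.
e_ss = 2/K_v = 1.12 ⇒ K_v = 25/14 ⇒ K = (25/14)/(1/14) = 25.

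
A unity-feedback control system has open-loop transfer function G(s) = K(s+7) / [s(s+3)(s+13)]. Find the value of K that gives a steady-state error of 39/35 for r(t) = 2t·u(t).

System type = 1 (one pole at s=0).
K_v = lim_{s→0} s·G(s) = K·7 / (3·13) = (7/39)·K.
e_ss = 2/K_v = 39/35 ⇒ K_v = 70/39 ⇒ K = (70/39)/(7/39) = 10.

10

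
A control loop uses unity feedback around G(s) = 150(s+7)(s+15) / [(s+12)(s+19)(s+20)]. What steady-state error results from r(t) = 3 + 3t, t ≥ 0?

infinity

G(s) has no factors of s in the denominator, so the system is type 0. Taking each input component in turn:
  • 3: e_ss = 3/(1+K_p) with K_p=525/152 → 456/677.
  • 3t: a type-0 system cannot track it, e_ss → ∞.
The unbounded component dominates.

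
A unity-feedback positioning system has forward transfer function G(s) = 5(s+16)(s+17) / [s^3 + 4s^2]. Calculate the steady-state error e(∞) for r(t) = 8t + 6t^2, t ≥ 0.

3/85

Lowest-order denominator term is 4s^2, so the open loop has 2 poles at the origin → type 2 system. By superposition:
  • 8t: tracked with zero error.
  • 6t^2: e_ss = 12/K_a with K_a=340 → 3/85.
Total e_ss = 3/85.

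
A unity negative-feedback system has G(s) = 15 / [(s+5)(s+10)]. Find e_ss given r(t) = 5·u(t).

50/13

G(s) has no factors of s in the denominator, so the system is type 0.
K_p = lim_{s→0} G(s) = 15 / (5·10) = 0.3.
e_ss = 5/(1 + K_p) = 5/1.3 = 50/13.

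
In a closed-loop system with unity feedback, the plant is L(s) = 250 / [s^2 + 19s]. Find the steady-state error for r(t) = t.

0.076

Factoring s from the denominator leaves a polynomial with constant term 19, so the system is type 1.
K_v = lim_{s→0} s·L(s) = 250 / 19 = 250/19.
e_ss = 1/K_v = 1/(250/19) = 0.076.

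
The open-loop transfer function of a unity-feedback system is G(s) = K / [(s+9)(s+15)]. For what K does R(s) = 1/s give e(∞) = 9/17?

G(s) has no factors of s in the denominator, so the system is type 0.
K_p = lim_{s→0} G(s) = K / (9·15) = (1/135)·K.
e_ss = 1/(1 + K_p) = 9/17 ⇒ 1 + (1/135)·K = 17/9 ⇒ K = 120.

120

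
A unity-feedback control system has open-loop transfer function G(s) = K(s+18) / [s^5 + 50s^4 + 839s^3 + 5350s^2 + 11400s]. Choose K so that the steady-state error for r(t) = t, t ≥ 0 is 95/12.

The denominator has no term below 11400s — 1 pole at s=0, type 1.
K_v = lim_{s→0} s·G(s) = K·18 / 11400 = (3/1900)·K.
e_ss = 1/K_v = 95/12 ⇒ K_v = 12/95 ⇒ K = (12/95)/(3/1900) = 80.

80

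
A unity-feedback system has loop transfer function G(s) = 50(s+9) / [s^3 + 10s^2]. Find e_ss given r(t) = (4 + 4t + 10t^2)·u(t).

4/9

Factoring s^2 from the denominator leaves a polynomial with constant term 10, so the system is type 2. By superposition:
  • 4: tracked with zero error.
  • 4t: tracked with zero error.
  • 10t^2: e_ss = 20/K_a with K_a=45 → 4/9.
Total e_ss = 4/9.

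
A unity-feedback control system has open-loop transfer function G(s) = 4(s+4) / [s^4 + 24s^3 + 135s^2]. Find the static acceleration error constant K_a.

The denominator has no term below 135s^2 — 2 poles at s=0, type 2.
K_a = lim_{s→0} s^2·G(s) = 4·4 / 135 = 16/135.

16/135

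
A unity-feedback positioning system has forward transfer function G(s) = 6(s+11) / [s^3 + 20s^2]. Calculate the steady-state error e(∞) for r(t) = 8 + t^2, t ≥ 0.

20/33

The denominator has no term below 20s^2 — 2 poles at s=0, type 2. By superposition:
  • 8: tracked with zero error.
  • t^2: e_ss = 2/K_a with K_a=3.3 → 20/33.
Total e_ss = 20/33.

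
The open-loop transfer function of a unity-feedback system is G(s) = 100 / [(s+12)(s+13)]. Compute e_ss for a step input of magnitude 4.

System type = 0 (no poles at s=0).
K_p = lim_{s→0} G(s) = 100 / (12·13) = 25/39.
e_ss = 4/(1 + K_p) = 4/(64/39) = 2.4375.

2.4375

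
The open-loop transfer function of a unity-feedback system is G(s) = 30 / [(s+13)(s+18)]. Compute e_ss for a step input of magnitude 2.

39/22

No free integrators in G(s): this is a type 0 system.
K_p = lim_{s→0} G(s) = 30 / (13·18) = 5/39.
e_ss = 2/(1 + K_p) = 2/(44/39) = 39/22.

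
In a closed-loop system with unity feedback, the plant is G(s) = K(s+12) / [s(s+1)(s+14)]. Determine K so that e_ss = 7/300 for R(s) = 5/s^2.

250

G(s) has one factor of s in the denominator, so the system is type 1.
K_v = lim_{s→0} s·G(s) = K·12 / (1·14) = (6/7)·K.
e_ss = 5/K_v = 7/300 ⇒ K_v = 1500/7 ⇒ K = (1500/7)/(6/7) = 250.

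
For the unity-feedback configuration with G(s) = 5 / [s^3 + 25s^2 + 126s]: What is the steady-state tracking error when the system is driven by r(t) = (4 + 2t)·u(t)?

50.4

Factoring s from the denominator leaves a polynomial with constant term 126, so the system is type 1. Taking each input component in turn:
  • 4: tracked with zero error.
  • 2t: e_ss = 2/K_v with K_v=5/126 → 50.4.
Total e_ss = 50.4.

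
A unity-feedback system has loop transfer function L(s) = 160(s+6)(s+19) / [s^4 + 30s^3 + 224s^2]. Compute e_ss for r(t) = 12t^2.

The denominator has no term below 224s^2 — 2 poles at s=0, type 2.
K_a = lim_{s→0} s^2·L(s) = 160·6·19 / 224 = 570/7.
r(t) = 12t^2 gives R(s) = 24/s^3.
e_ss = 24/K_a = 24/(570/7) = 28/95.

28/95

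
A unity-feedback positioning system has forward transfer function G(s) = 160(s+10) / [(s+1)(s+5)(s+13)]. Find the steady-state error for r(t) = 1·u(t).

13/333

G(s) has no factors of s in the denominator, so the system is type 0.
K_p = lim_{s→0} G(s) = 160·10 / (1·5·13) = 320/13.
e_ss = 1/(1 + K_p) = 1/(333/13) = 13/333.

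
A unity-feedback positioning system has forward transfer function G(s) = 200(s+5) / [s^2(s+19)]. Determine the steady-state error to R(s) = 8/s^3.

0.152

The open loop has two poles at the origin → type 2 system.
K_a = lim_{s→0} s^2·G(s) = 200·5 / (19) = 1000/19.
r(t) = 4t^2 gives R(s) = 8/s^3.
e_ss = 8/K_a = 8/(1000/19) = 0.152.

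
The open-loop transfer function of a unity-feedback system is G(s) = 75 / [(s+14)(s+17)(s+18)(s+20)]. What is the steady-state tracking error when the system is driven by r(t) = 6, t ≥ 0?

G(s) has no factors of s in the denominator, so the system is type 0.
K_p = lim_{s→0} G(s) = 75 / (14·17·18·20) = 5/5712.
e_ss = 6/(1 + K_p) = 6/(5717/5712) = 34272/5717.

34272/5717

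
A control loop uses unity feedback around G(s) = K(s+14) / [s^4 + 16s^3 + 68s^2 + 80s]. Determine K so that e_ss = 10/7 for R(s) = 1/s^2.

Factoring s from the denominator leaves a polynomial with constant term 80, so the system is type 1.
K_v = lim_{s→0} s·G(s) = K·14 / 80 = 0.175·K.
e_ss = 1/K_v = 10/7 ⇒ K_v = 0.7 ⇒ K = 0.7/0.175 = 4.

4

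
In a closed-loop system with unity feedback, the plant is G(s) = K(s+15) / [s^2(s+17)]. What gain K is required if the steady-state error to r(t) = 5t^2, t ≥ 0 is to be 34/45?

G(s) has two factors of s in the denominator, so the system is type 2.
K_a = lim_{s→0} s^2·G(s) = K·15 / (17) = (15/17)·K.
e_ss = 10/K_a = 34/45 ⇒ K_a = 225/17 ⇒ K = (225/17)/(15/17) = 15.

15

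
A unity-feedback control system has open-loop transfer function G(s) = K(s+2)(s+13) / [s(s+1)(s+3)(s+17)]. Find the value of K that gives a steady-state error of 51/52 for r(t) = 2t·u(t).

G(s) has one factor of s in the denominator, so the system is type 1.
K_v = lim_{s→0} s·G(s) = K·2·13 / (1·3·17) = (26/51)·K.
e_ss = 2/K_v = 51/52 ⇒ K_v = 104/51 ⇒ K = (104/51)/(26/51) = 4.

4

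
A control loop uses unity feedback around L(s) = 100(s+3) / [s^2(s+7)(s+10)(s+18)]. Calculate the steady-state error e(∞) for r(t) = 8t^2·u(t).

67.2

Two free integrators in L(s): this is a type 2 system.
K_a = lim_{s→0} s^2·L(s) = 100·3 / (7·10·18) = 5/21.
r(t) = 8t^2 gives R(s) = 16/s^3.
e_ss = 16/K_a = 16/(5/21) = 67.2.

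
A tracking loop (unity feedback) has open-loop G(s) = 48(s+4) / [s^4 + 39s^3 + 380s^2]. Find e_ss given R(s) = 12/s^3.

The denominator has no term below 380s^2 — 2 poles at s=0, type 2.
K_a = lim_{s→0} s^2·G(s) = 48·4 / 380 = 48/95.
r(t) = 6t^2 gives R(s) = 12/s^3.
e_ss = 12/K_a = 12/(48/95) = 23.75.

23.75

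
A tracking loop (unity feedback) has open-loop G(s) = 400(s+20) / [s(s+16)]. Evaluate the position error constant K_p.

infinity

K_p = lim_{s→0} G(s); with 1 pole at the origin the limit diverges, so K_p = ∞.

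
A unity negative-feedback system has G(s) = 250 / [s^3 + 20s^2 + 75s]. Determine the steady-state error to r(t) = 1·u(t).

The denominator has no term below 75s — 1 pole at s=0, type 1.
A type-1 system has K_p = ∞, so it tracks a step input with zero steady-state error.

0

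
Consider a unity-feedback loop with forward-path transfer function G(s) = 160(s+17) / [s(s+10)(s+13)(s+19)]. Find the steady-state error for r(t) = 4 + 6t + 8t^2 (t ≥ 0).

infinity

The open loop has one pole at the origin → type 1 system. Taking each input component in turn:
  • 4: tracked with zero error.
  • 6t: e_ss = 6/K_v with K_v=272/247 → 741/136.
  • 8t^2: a type-1 system cannot track it, e_ss → ∞.
The unbounded component dominates.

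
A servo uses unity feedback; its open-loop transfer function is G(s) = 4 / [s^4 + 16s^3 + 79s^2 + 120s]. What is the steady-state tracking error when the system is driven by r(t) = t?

30

The denominator has no term below 120s — 1 pole at s=0, type 1.
K_v = lim_{s→0} s·G(s) = 4 / 120 = 1/30.
e_ss = 1/K_v = 1/(1/30) = 30.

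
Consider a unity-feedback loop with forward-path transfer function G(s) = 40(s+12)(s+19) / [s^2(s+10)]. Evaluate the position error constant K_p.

K_p = lim_{s→0} G(s); with 2 poles at the origin the limit diverges, so K_p = ∞.

infinity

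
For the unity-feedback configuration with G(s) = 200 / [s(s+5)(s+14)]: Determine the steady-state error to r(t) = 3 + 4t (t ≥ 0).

One free integrator in G(s): this is a type 1 system. By superposition:
  • 3: tracked with zero error.
  • 4t: e_ss = 4/K_v with K_v=20/7 → 1.4.
Total e_ss = 1.4.

1.4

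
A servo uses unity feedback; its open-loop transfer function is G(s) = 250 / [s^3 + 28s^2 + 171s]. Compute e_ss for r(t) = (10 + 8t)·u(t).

Lowest-order denominator term is 171s, so the open loop has 1 pole at the origin → type 1 system. Treating each term separately:
  • 10: tracked with zero error.
  • 8t: e_ss = 8/K_v with K_v=250/171 → 5.472.
Total e_ss = 5.472.

5.472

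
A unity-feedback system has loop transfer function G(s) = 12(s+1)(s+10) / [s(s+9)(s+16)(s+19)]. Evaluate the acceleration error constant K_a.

The open loop has one pole at the origin → type 1 system.
K_a = lim_{s→0} s^2·G(s) = 0 (the extra factor of s kills the finite limit).

0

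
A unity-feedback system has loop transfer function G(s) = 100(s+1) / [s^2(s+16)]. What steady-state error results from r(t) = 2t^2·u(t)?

0.64

The open loop has two poles at the origin → type 2 system.
K_a = lim_{s→0} s^2·G(s) = 100·1 / (16) = 6.25.
r(t) = 2t^2 gives R(s) = 4/s^3.
e_ss = 4/K_a = 4/6.25 = 0.64.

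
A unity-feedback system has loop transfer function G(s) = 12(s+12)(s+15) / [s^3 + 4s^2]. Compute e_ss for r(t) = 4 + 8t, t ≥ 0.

0

Factoring s^2 from the denominator leaves a polynomial with constant term 4, so the system is type 2. Taking each input component in turn:
  • 4: tracked with zero error.
  • 8t: tracked with zero error.
Total e_ss = 0.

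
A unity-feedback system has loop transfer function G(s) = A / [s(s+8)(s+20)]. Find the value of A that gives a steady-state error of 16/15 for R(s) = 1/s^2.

150

System type = 1 (one pole at s=0).
K_v = lim_{s→0} s·G(s) = A / (8·20) = (1/160)·A.
e_ss = 1/K_v = 16/15 ⇒ K_v = 0.9375 ⇒ A = 0.9375/(1/160) = 150.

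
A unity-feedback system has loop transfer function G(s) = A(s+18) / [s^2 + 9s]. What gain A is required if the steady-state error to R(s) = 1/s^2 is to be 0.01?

Lowest-order denominator term is 9s, so the open loop has 1 pole at the origin → type 1 system.
K_v = lim_{s→0} s·G(s) = A·18 / 9 = 2·A.
e_ss = 1/K_v = 0.01 ⇒ K_v = 100 ⇒ A = 100/2 = 50.

50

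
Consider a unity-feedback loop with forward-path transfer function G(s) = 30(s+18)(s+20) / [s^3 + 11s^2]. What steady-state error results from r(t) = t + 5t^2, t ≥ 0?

The denominator has no term below 11s^2 — 2 poles at s=0, type 2. By superposition:
  • t: tracked with zero error.
  • 5t^2: e_ss = 10/K_a with K_a=10800/11 → 11/1080.
Total e_ss = 11/1080.

11/1080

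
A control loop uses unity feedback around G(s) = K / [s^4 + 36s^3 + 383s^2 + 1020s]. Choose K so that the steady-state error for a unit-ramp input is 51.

The denominator has no term below 1020s — 1 pole at s=0, type 1.
K_v = lim_{s→0} s·G(s) = K / 1020 = (1/1020)·K.
e_ss = 1/K_v = 51 ⇒ K_v = 1/51 ⇒ K = (1/51)/(1/1020) = 20.

20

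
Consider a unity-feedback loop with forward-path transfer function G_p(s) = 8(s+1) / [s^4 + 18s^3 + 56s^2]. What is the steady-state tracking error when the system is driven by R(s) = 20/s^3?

140

The denominator has no term below 56s^2 — 2 poles at s=0, type 2.
K_a = lim_{s→0} s^2·G_p(s) = 8·1 / 56 = 1/7.
r(t) = 10t^2 gives R(s) = 20/s^3.
e_ss = 20/K_a = 20/(1/7) = 140.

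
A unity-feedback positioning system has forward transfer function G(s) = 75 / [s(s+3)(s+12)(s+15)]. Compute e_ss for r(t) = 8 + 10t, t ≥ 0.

One free integrator in G(s): this is a type 1 system. Treating each term separately:
  • 8: tracked with zero error.
  • 10t: e_ss = 10/K_v with K_v=5/36 → 72.
Total e_ss = 72.

72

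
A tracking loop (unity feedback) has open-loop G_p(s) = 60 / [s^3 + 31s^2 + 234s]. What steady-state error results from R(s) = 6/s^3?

The denominator has no term below 234s — 1 pole at s=0, type 1.
K_a = lim_{s→0} s^2·G_p(s) = 0; the steady-state error to this parabolic input grows without bound.

infinity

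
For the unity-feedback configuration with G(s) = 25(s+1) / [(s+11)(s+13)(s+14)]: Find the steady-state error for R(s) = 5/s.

The open loop has no poles at the origin → type 0 system.
K_p = lim_{s→0} G(s) = 25·1 / (11·13·14) = 25/2002.
e_ss = 5/(1 + K_p) = 5/(2027/2002) = 10010/2027.

10010/2027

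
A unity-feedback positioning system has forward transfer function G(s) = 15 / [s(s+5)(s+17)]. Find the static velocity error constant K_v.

System type = 1 (one pole at s=0).
K_v = lim_{s→0} s·G(s) = 15 / (5·17) = 3/17.

3/17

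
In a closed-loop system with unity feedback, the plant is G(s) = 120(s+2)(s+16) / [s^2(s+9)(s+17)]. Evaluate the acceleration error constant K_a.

G(s) has two factors of s in the denominator, so the system is type 2.
K_a = lim_{s→0} s^2·G(s) = 120·2·16 / (9·17) = 1280/51.

1280/51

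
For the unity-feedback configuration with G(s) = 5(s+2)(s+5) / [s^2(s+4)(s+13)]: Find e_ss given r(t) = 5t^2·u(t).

Two free integrators in G(s): this is a type 2 system.
K_a = lim_{s→0} s^2·G(s) = 5·2·5 / (4·13) = 25/26.
r(t) = 5t^2 gives R(s) = 10/s^3.
e_ss = 10/K_a = 10/(25/26) = 10.4.

10.4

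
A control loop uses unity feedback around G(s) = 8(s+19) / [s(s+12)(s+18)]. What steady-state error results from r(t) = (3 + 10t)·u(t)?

One free integrator in G(s): this is a type 1 system. By superposition:
  • 3: tracked with zero error.
  • 10t: e_ss = 10/K_v with K_v=19/27 → 270/19.
Total e_ss = 270/19.

270/19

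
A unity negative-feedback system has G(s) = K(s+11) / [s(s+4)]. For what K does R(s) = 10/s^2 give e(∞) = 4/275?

System type = 1 (one pole at s=0).
K_v = lim_{s→0} s·G(s) = K·11 / (4) = 2.75·K.
e_ss = 10/K_v = 4/275 ⇒ K_v = 687.5 ⇒ K = 687.5/2.75 = 250.

250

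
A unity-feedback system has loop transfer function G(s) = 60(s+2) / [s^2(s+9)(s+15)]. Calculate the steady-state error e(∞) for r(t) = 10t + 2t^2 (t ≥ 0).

4.5

The open loop has two poles at the origin → type 2 system. Treating each term separately:
  • 10t: tracked with zero error.
  • 2t^2: e_ss = 4/K_a with K_a=8/9 → 4.5.
Total e_ss = 4.5.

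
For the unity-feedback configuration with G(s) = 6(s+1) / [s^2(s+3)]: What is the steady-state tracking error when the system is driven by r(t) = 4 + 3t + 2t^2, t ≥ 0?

2

Two free integrators in G(s): this is a type 2 system. Treating each term separately:
  • 4: tracked with zero error.
  • 3t: tracked with zero error.
  • 2t^2: e_ss = 4/K_a with K_a=2 → 2.
Total e_ss = 2.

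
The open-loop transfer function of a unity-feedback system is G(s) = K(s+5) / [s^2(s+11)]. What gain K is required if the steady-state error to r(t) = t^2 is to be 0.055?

The open loop has two poles at the origin → type 2 system.
K_a = lim_{s→0} s^2·G(s) = K·5 / (11) = (5/11)·K.
e_ss = 2/K_a = 0.055 ⇒ K_a = 400/11 ⇒ K = (400/11)/(5/11) = 80.

80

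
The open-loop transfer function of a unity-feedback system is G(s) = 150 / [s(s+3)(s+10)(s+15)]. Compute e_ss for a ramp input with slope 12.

36

One free integrator in G(s): this is a type 1 system.
K_v = lim_{s→0} s·G(s) = 150 / (3·10·15) = 1/3.
e_ss = 12/K_v = 12/(1/3) = 36.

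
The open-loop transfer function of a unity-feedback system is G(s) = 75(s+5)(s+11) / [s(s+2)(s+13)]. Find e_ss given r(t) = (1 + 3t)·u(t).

26/1375

G(s) has one factor of s in the denominator, so the system is type 1. By superposition:
  • 1: tracked with zero error.
  • 3t: e_ss = 3/K_v with K_v=4125/26 → 26/1375.
Total e_ss = 26/1375.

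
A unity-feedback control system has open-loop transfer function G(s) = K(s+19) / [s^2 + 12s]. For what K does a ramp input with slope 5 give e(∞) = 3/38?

40

The denominator has no term below 12s — 1 pole at s=0, type 1.
K_v = lim_{s→0} s·G(s) = K·19 / 12 = (19/12)·K.
e_ss = 5/K_v = 3/38 ⇒ K_v = 190/3 ⇒ K = (190/3)/(19/12) = 40.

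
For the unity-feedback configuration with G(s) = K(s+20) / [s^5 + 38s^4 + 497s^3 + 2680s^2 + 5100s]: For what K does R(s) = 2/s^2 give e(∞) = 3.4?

150

The denominator has no term below 5100s — 1 pole at s=0, type 1.
K_v = lim_{s→0} s·G(s) = K·20 / 5100 = (1/255)·K.
e_ss = 2/K_v = 3.4 ⇒ K_v = 10/17 ⇒ K = (10/17)/(1/255) = 150.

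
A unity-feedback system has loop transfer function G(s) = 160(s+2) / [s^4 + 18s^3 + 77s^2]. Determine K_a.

Lowest-order denominator term is 77s^2, so the open loop has 2 poles at the origin → type 2 system.
K_a = lim_{s→0} s^2·G(s) = 160·2 / 77 = 320/77.

320/77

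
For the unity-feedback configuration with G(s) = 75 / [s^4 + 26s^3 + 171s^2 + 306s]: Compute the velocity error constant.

25/102

The denominator has no term below 306s — 1 pole at s=0, type 1.
K_v = lim_{s→0} s·G(s) = 75 / 306 = 25/102.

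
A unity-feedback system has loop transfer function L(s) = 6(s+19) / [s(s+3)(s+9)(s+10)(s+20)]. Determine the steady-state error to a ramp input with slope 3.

L(s) has one factor of s in the denominator, so the system is type 1.
K_v = lim_{s→0} s·L(s) = 6·19 / (3·9·10·20) = 19/900.
e_ss = 3/K_v = 3/(19/900) = 2700/19.

2700/19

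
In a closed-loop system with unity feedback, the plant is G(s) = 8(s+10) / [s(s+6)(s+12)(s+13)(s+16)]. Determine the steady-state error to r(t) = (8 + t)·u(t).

G(s) has one factor of s in the denominator, so the system is type 1. By superposition:
  • 8: tracked with zero error.
  • t: e_ss = 1/K_v with K_v=5/936 → 187.2.
Total e_ss = 187.2.

187.2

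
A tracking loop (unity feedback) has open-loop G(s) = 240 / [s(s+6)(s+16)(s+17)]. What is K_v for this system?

5/34

System type = 1 (one pole at s=0).
K_v = lim_{s→0} s·G(s) = 240 / (6·16·17) = 5/34.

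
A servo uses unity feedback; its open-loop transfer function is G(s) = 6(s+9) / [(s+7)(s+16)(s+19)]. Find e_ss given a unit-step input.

1064/1091

The open loop has no poles at the origin → type 0 system.
K_p = lim_{s→0} G(s) = 6·9 / (7·16·19) = 27/1064.
e_ss = 1/(1 + K_p) = 1/(1091/1064) = 1064/1091.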